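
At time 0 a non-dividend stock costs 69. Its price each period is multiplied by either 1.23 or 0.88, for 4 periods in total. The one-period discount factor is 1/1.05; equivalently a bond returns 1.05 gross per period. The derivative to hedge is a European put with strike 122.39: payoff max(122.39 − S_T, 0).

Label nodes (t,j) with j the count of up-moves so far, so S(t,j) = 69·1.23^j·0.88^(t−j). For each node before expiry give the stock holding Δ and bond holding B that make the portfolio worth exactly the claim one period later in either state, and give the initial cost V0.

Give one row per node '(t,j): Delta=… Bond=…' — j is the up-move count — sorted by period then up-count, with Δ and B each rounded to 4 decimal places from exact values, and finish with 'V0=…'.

No-arbitrage ⇒ martingale measure with p* = (R−d)/(u−d) = 0.4857.
Terminal values V(4,·): V(4,0)=81.0110, V(4,1)=64.5535, V(4,2)=41.5503, V(4,3)=9.3982, V(4,4)=0.0000
  t=3,j=0: stock 47.0216 → up 57.8365 (V=64.5535), down 41.3790 (V=81.0110). Price 69.5403; hedge Δ=-1.0000, bond B=116.5619.
  t=3,j=1: stock 65.7233 → up 80.8397 (V=41.5503), down 57.8365 (V=64.5535). Price 50.8386; hedge Δ=-1.0000, bond B=116.5619.
  t=3,j=2: stock 91.8633 → up 112.9918 (V=9.3982), down 80.8397 (V=41.5503). Price 24.6986; hedge Δ=-1.0000, bond B=116.5619.
  t=3,j=3: stock 128.3998 → up 157.9318 (V=0.0000), down 112.9918 (V=9.3982). Price 4.6032; hedge Δ=-0.2091, bond B=31.4551.
  t=2,j=0: stock 53.4336 → up 65.7233 (V=50.8386), down 47.0216 (V=69.5403). Price 57.5777; hedge Δ=-1.0000, bond B=111.0113.
  t=2,j=1: stock 74.6856 → up 91.8633 (V=24.6986), down 65.7233 (V=50.8386). Price 36.3257; hedge Δ=-1.0000, bond B=111.0113.
  t=2,j=2: stock 104.3901 → up 128.3998 (V=4.6032), down 91.8633 (V=24.6986). Price 14.2266; hedge Δ=-0.5500, bond B=71.6422.
  t=1,j=0: stock 60.7200 → up 74.6856 (V=36.3257), down 53.4336 (V=57.5777). Price 45.0051; hedge Δ=-1.0000, bond B=105.7251.
  t=1,j=1: stock 84.8700 → up 104.3901 (V=14.2266), down 74.6856 (V=36.3257). Price 24.3732; hedge Δ=-0.7440, bond B=87.5135.
  t=0,j=0: stock 69.0000 → up 84.8700 (V=24.3732), down 60.7200 (V=45.0051). Price 33.3180; hedge Δ=-0.8543, bond B=92.2662.
Each (Δ,B) replicates both successor values, so the strategy is self-financing and V0 is arbitrage-free.

(0,0): Delta=-0.8543 Bond=92.2662
(1,0): Delta=-1.0000 Bond=105.7251
(1,1): Delta=-0.7440 Bond=87.5135
(2,0): Delta=-1.0000 Bond=111.0113
(2,1): Delta=-1.0000 Bond=111.0113
(2,2): Delta=-0.5500 Bond=71.6422
(3,0): Delta=-1.0000 Bond=116.5619
(3,1): Delta=-1.0000 Bond=116.5619
(3,2): Delta=-1.0000 Bond=116.5619
(3,3): Delta=-0.2091 Bond=31.4551
V0=33.3180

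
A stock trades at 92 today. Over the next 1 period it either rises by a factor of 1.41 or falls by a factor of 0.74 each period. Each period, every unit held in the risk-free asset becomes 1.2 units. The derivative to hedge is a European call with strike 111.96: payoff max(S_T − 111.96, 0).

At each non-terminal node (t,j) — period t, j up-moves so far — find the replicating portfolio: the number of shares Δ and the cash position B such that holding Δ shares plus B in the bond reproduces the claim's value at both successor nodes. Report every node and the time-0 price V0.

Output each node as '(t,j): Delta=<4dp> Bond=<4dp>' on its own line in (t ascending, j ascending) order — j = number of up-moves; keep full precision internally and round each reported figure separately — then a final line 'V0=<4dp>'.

(0,0): Delta=0.2881 Bond=-16.3463
V0=10.1612

The replicating-portfolio and risk-neutral prices coincide; use p* = (1.2−0.74)/(1.41−0.74) = 0.6866 for the latter.
Terminal payoffs: V(1,0)=0.0000, V(1,1)=17.7600
  t=0,j=0: stock 92.0000 → up 129.7200 (V=17.7600), down 68.0800 (V=0.0000). Price 10.1612; hedge Δ=0.2881, bond B=-16.3463.
Self-financing check: at every node Δ·S+B equals the discounted successor values.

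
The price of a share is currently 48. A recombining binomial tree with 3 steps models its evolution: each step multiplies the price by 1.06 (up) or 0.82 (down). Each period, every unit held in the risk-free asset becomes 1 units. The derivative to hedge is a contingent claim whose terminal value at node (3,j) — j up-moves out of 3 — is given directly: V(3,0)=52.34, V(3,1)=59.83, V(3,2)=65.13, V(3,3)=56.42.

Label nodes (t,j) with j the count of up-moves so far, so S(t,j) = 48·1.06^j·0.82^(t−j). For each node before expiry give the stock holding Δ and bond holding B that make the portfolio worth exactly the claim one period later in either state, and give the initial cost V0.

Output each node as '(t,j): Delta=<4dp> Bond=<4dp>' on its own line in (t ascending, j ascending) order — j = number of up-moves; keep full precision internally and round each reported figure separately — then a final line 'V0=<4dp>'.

(0,0): Delta=-0.2121 Bond=70.6926
(1,0): Delta=0.6190 Bond=37.9785
(1,1): Delta=-0.4265 Bond=81.5973
(2,0): Delta=0.9669 Bond=26.7492
(2,1): Delta=0.5293 Bond=41.7217
(2,2): Delta=-0.6729 Bond=94.8892
V0=60.5103

Risk-neutral probability p* = (R−d)/(u−d) = (1−0.82)/(1.06−0.82) = 0.7500.
Payoff layer (t=3): V(3,0)=52.3400, V(3,1)=59.8300, V(3,2)=65.1300, V(3,3)=56.4200
  t=2,j=0: stock 32.2752 → up 34.2117 (V=59.8300), down 26.4657 (V=52.3400). Price 57.9575; hedge Δ=0.9669, bond B=26.7492.
  t=2,j=1: stock 41.7216 → up 44.2249 (V=65.1300), down 34.2117 (V=59.8300). Price 63.8050; hedge Δ=0.5293, bond B=41.7217.
  t=2,j=2: stock 53.9328 → up 57.1688 (V=56.4200), down 44.2249 (V=65.1300). Price 58.5975; hedge Δ=-0.6729, bond B=94.8892.
  t=1,j=0: stock 39.3600 → up 41.7216 (V=63.8050), down 32.2752 (V=57.9575). Price 62.3431; hedge Δ=0.6190, bond B=37.9785.
  t=1,j=1: stock 50.8800 → up 53.9328 (V=58.5975), down 41.7216 (V=63.8050). Price 59.8994; hedge Δ=-0.4265, bond B=81.5973.
  t=0,j=0: stock 48.0000 → up 50.8800 (V=59.8994), down 39.3600 (V=62.3431). Price 60.5103; hedge Δ=-0.2121, bond B=70.6926.
Check: Δ(0,0)·S0 + B(0,0) = 60.5103 = V0.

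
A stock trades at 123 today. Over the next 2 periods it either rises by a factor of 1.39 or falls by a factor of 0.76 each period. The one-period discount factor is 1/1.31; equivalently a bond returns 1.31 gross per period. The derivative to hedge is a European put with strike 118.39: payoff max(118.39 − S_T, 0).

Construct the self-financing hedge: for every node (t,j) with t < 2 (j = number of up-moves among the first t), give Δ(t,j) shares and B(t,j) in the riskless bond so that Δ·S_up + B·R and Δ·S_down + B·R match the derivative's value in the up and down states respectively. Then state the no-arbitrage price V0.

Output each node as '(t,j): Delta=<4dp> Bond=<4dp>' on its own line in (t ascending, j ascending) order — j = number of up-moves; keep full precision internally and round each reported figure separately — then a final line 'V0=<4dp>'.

Under the risk-neutral measure, an up-move has probability p* = (R−d)/(u−d) = 0.8730 and values discount at R = 1.31.
At expiry t=2: V(2,0)=47.3452, V(2,1)=0.0000, V(2,2)=0.0000
(1,0): S=93.4800. Δ = (V_up−V_dn)/(S_up−S_dn) = (0.0000−47.3452)/(129.9372−71.0448) = -0.8039. V = [p*·0.0000 + (1−p*)·47.3452]/1.31 = 4.5894. B = V − Δ·S = 79.7405.
(1,1): S=170.9700. Δ = (V_up−V_dn)/(S_up−S_dn) = (0.0000−0.0000)/(237.6483−129.9372) = 0.0000. V = [p*·0.0000 + (1−p*)·0.0000]/1.31 = 0.0000. B = V − Δ·S = 0.0000.
(0,0): S=123.0000. Δ = (V_up−V_dn)/(S_up−S_dn) = (0.0000−4.5894)/(170.9700−93.4800) = -0.0592. V = [p*·0.0000 + (1−p*)·4.5894]/1.31 = 0.4449. B = V − Δ·S = 7.7296.
Root portfolio cost Δ·123+B reproduces V0=0.4449.

(0,0): Delta=-0.0592 Bond=7.7296
(1,0): Delta=-0.8039 Bond=79.7405
(1,1): Delta=0.0000 Bond=0.0000
V0=0.4449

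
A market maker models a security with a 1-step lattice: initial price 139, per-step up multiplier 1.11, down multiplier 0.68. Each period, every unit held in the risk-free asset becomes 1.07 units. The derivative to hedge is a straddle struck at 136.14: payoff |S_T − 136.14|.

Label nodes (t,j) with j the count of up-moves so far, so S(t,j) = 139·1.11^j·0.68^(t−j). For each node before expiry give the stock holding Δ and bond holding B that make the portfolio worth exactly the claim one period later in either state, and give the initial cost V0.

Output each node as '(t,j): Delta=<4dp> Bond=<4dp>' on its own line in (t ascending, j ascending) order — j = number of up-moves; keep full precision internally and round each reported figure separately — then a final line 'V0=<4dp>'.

(0,0): Delta=-0.3927 Bond=73.5844
V0=19.0030

Under the risk-neutral measure, an up-move has probability p* = (R−d)/(u−d) = 0.9070 and values discount at R = 1.07.
Terminal values V(1,·): V(1,0)=41.6200, V(1,1)=18.1500
(0,0): S=139.0000. Δ = (V_up−V_dn)/(S_up−S_dn) = (18.1500−41.6200)/(154.2900−94.5200) = -0.3927. V = [p*·18.1500 + (1−p*)·41.6200]/1.07 = 19.0030. B = V − Δ·S = 73.5844.
Root portfolio cost Δ·139+B reproduces V0=19.0030.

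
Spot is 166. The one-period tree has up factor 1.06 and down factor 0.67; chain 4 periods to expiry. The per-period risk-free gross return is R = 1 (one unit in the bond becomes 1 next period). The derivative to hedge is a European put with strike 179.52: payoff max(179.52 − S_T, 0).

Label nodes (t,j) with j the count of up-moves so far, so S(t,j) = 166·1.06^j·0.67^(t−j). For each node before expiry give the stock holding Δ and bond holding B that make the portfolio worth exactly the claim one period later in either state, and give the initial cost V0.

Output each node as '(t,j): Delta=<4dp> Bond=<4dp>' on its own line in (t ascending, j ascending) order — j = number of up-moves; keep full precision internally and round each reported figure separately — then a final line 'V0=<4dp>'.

(0,0): Delta=-0.7188 Bond=148.2434
(1,0): Delta=-1.0000 Bond=179.5200
(1,1): Delta=-0.6865 Bond=142.5567
(2,0): Delta=-1.0000 Bond=179.5200
(2,1): Delta=-1.0000 Bond=179.5200
(2,2): Delta=-0.6504 Bond=135.8361
(3,0): Delta=-1.0000 Bond=179.5200
(3,1): Delta=-1.0000 Bond=179.5200
(3,2): Delta=-1.0000 Bond=179.5200
(3,3): Delta=-0.6103 Bond=127.8936
V0=28.9249

Under the risk-neutral measure, an up-move has probability p* = (R−d)/(u−d) = 0.8462 and values discount at R = 1.
Terminal payoffs: V(4,0)=146.0691, V(4,1)=126.5977, V(4,2)=95.7922, V(4,3)=47.0552, V(4,4)=0.0000
Node (3,0) S=49.9267: V=(p*·126.5977+(1−p*)·146.0691)/1=129.5933; Δ=(126.5977−146.0691)/(52.9223−33.4509)=-1.0000; B=V−Δ·S=179.5200
Node (3,1) S=78.9884: V=(p*·95.7922+(1−p*)·126.5977)/1=100.5316; Δ=(95.7922−126.5977)/(83.7278−52.9223)=-1.0000; B=V−Δ·S=179.5200
Node (3,2) S=124.9668: V=(p*·47.0552+(1−p*)·95.7922)/1=54.5532; Δ=(47.0552−95.7922)/(132.4648−83.7278)=-1.0000; B=V−Δ·S=179.5200
Node (3,3) S=197.7087: V=(p*·0.0000+(1−p*)·47.0552)/1=7.2393; Δ=(0.0000−47.0552)/(209.5712−132.4648)=-0.6103; B=V−Δ·S=127.8936
Node (2,0) S=74.5174: V=(p*·100.5316+(1−p*)·129.5933)/1=105.0026; Δ=(100.5316−129.5933)/(78.9884−49.9267)=-1.0000; B=V−Δ·S=179.5200
Node (2,1) S=117.8932: V=(p*·54.5532+(1−p*)·100.5316)/1=61.6268; Δ=(54.5532−100.5316)/(124.9668−78.9884)=-1.0000; B=V−Δ·S=179.5200
Node (2,2) S=186.5176: V=(p*·7.2393+(1−p*)·54.5532)/1=14.5183; Δ=(7.2393−54.5532)/(197.7087−124.9668)=-0.6504; B=V−Δ·S=135.8361
Node (1,0) S=111.2200: V=(p*·61.6268+(1−p*)·105.0026)/1=68.3000; Δ=(61.6268−105.0026)/(117.8932−74.5174)=-1.0000; B=V−Δ·S=179.5200
Node (1,1) S=175.9600: V=(p*·14.5183+(1−p*)·61.6268)/1=21.7658; Δ=(14.5183−61.6268)/(186.5176−117.8932)=-0.6865; B=V−Δ·S=142.5567
Node (0,0) S=166.0000: V=(p*·21.7658+(1−p*)·68.3000)/1=28.9249; Δ=(21.7658−68.3000)/(175.9600−111.2200)=-0.7188; B=V−Δ·S=148.2434
Check: Δ(0,0)·S0 + B(0,0) = 28.9249 = V0.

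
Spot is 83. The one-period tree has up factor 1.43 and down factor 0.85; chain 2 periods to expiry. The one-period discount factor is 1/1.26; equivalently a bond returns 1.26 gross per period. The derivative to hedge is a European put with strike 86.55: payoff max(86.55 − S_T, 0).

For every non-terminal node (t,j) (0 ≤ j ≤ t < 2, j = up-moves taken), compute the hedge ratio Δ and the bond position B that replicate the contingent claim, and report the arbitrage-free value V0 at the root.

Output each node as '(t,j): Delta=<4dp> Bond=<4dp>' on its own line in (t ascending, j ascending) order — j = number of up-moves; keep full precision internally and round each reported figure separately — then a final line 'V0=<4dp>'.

Under the risk-neutral measure, an up-move has probability p* = (R−d)/(u−d) = 0.7069 and values discount at R = 1.26.
Payoff layer (t=2): V(2,0)=26.5825, V(2,1)=0.0000, V(2,2)=0.0000
(1,0): S=70.5500. Δ = (V_up−V_dn)/(S_up−S_dn) = (0.0000−26.5825)/(100.8865−59.9675) = -0.6496. V = [p*·0.0000 + (1−p*)·26.5825]/1.26 = 6.1837. B = V − Δ·S = 52.0156.
(1,1): S=118.6900. Δ = (V_up−V_dn)/(S_up−S_dn) = (0.0000−0.0000)/(169.7267−100.8865) = 0.0000. V = [p*·0.0000 + (1−p*)·0.0000]/1.26 = 0.0000. B = V − Δ·S = 0.0000.
(0,0): S=83.0000. Δ = (V_up−V_dn)/(S_up−S_dn) = (0.0000−6.1837)/(118.6900−70.5500) = -0.1285. V = [p*·0.0000 + (1−p*)·6.1837]/1.26 = 1.4385. B = V − Δ·S = 12.1000.
The time-0 hedge costs 1.4385, which is the no-arbitrage price.

(0,0): Delta=-0.1285 Bond=12.1000
(1,0): Delta=-0.6496 Bond=52.0156
(1,1): Delta=0.0000 Bond=0.0000
V0=1.4385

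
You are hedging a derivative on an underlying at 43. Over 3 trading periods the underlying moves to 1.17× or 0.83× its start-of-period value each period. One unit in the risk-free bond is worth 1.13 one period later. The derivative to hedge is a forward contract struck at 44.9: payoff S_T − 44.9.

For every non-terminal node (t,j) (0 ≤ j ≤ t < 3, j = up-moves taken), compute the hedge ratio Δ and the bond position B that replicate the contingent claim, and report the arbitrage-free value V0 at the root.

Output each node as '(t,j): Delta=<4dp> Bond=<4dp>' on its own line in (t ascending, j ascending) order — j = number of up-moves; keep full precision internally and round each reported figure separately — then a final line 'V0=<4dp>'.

(0,0): Delta=1.0000 Bond=-31.1180
(1,0): Delta=1.0000 Bond=-35.1633
(1,1): Delta=1.0000 Bond=-35.1633
(2,0): Delta=1.0000 Bond=-39.7345
(2,1): Delta=1.0000 Bond=-39.7345
(2,2): Delta=1.0000 Bond=-39.7345
V0=11.8820

The replicating-portfolio and risk-neutral prices coincide; use p* = (1.13−0.83)/(1.17−0.83) = 0.8824 for the latter.
Terminal values V(3,·): V(3,0)=-20.3132, V(3,1)=-10.2414, V(3,2)=3.9560, V(3,3)=23.9694
  t=2,j=0: stock 29.6227 → up 34.6586 (V=-10.2414), down 24.5868 (V=-20.3132). Price -10.1118; hedge Δ=1.0000, bond B=-39.7345.
  t=2,j=1: stock 41.7573 → up 48.8560 (V=3.9560), down 34.6586 (V=-10.2414). Price 2.0228; hedge Δ=1.0000, bond B=-39.7345.
  t=2,j=2: stock 58.8627 → up 68.8694 (V=23.9694), down 48.8560 (V=3.9560). Price 19.1282; hedge Δ=1.0000, bond B=-39.7345.
  t=1,j=0: stock 35.6900 → up 41.7573 (V=2.0228), down 29.6227 (V=-10.1118). Price 0.5267; hedge Δ=1.0000, bond B=-35.1633.
  t=1,j=1: stock 50.3100 → up 58.8627 (V=19.1282), down 41.7573 (V=2.0228). Price 15.1467; hedge Δ=1.0000, bond B=-35.1633.
  t=0,j=0: stock 43.0000 → up 50.3100 (V=15.1467), down 35.6900 (V=0.5267). Price 11.8820; hedge Δ=1.0000, bond B=-31.1180.
Self-financing check: at every node Δ·S+B equals the discounted successor values.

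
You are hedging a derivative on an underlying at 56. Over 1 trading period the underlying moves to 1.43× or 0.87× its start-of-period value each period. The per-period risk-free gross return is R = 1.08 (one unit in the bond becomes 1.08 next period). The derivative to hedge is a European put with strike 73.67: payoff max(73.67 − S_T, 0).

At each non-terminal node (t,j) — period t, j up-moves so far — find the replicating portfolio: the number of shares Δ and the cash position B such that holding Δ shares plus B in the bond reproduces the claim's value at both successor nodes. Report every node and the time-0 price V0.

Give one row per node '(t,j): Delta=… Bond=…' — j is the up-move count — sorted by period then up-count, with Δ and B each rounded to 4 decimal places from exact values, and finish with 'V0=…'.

Risk-neutral probability p* = (R−d)/(u−d) = (1.08−0.87)/(1.43−0.87) = 0.3750.
At expiry t=1: V(1,0)=24.9500, V(1,1)=0.0000
Node (0,0) S=56.0000: V=(p*·0.0000+(1−p*)·24.9500)/1.08=14.4387; Δ=(0.0000−24.9500)/(80.0800−48.7200)=-0.7956; B=V−Δ·S=58.9922
Root portfolio cost Δ·56+B reproduces V0=14.4387.

(0,0): Delta=-0.7956 Bond=58.9922
V0=14.4387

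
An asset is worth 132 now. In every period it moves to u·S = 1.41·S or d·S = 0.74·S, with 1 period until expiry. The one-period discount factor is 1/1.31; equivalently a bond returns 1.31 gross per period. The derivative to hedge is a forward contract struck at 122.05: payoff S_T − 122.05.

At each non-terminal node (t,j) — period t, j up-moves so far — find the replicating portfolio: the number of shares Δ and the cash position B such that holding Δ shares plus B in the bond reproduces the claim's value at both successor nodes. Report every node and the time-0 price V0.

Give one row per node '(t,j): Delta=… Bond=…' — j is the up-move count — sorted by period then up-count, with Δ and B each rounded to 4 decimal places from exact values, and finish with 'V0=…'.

No-arbitrage ⇒ martingale measure with p* = (R−d)/(u−d) = 0.8507.
Payoff layer (t=1): V(1,0)=-24.3700, V(1,1)=64.0700
Node (0,0) S=132.0000: V=(p*·64.0700+(1−p*)·-24.3700)/1.31=38.8321; Δ=(64.0700−-24.3700)/(186.1200−97.6800)=1.0000; B=V−Δ·S=-93.1679
Each (Δ,B) replicates both successor values, so the strategy is self-financing and V0 is arbitrage-free.

(0,0): Delta=1.0000 Bond=-93.1679
V0=38.8321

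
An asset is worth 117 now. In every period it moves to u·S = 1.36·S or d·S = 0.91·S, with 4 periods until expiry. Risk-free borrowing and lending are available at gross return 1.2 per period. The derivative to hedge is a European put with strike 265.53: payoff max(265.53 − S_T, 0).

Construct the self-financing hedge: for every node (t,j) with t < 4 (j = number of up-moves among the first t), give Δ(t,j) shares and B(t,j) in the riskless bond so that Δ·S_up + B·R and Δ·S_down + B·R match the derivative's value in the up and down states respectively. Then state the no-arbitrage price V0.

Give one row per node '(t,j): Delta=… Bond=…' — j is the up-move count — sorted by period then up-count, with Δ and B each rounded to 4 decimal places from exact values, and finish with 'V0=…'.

(0,0): Delta=-0.5992 Bond=92.7906
(1,0): Delta=-0.9862 Bond=152.5499
(1,1): Delta=-0.4564 Bond=88.6171
(2,0): Delta=-1.0000 Bond=184.3958
(2,1): Delta=-0.9811 Bond=182.3228
(2,2): Delta=-0.2627 Bond=64.4192
(3,0): Delta=-1.0000 Bond=221.2750
(3,1): Delta=-1.0000 Bond=221.2750
(3,2): Delta=-0.9742 Bond=217.4149
(3,3): Delta=0.0000 Bond=0.0000
V0=22.6799

Risk-neutral probability p* = (R−d)/(u−d) = (1.2−0.91)/(1.36−0.91) = 0.6444.
Terminal payoffs: V(4,0)=185.2973, V(4,1)=145.6218, V(4,2)=86.3265, V(4,3)=0.0000, V(4,4)=0.0000
(3,0): S=88.1678. Δ = (V_up−V_dn)/(S_up−S_dn) = (145.6218−185.2973)/(119.9082−80.2327) = -1.0000. V = [p*·145.6218 + (1−p*)·185.2973]/1.2 = 133.1072. B = V − Δ·S = 221.2750.
(3,1): S=131.7673. Δ = (V_up−V_dn)/(S_up−S_dn) = (86.3265−145.6218)/(179.2035−119.9082) = -1.0000. V = [p*·86.3265 + (1−p*)·145.6218]/1.2 = 89.5077. B = V − Δ·S = 221.2750.
(3,2): S=196.9269. Δ = (V_up−V_dn)/(S_up−S_dn) = (0.0000−86.3265)/(267.8206−179.2035) = -0.9742. V = [p*·0.0000 + (1−p*)·86.3265]/1.2 = 25.5782. B = V − Δ·S = 217.4149.
(3,3): S=294.3084. Δ = (V_up−V_dn)/(S_up−S_dn) = (0.0000−0.0000)/(400.2594−267.8206) = 0.0000. V = [p*·0.0000 + (1−p*)·0.0000]/1.2 = 0.0000. B = V − Δ·S = 0.0000.
(2,0): S=96.8877. Δ = (V_up−V_dn)/(S_up−S_dn) = (89.5077−133.1072)/(131.7673−88.1678) = -1.0000. V = [p*·89.5077 + (1−p*)·133.1072]/1.2 = 87.5081. B = V − Δ·S = 184.3958.
(2,1): S=144.7992. Δ = (V_up−V_dn)/(S_up−S_dn) = (25.5782−89.5077)/(196.9269−131.7673) = -0.9811. V = [p*·25.5782 + (1−p*)·89.5077]/1.2 = 40.2573. B = V − Δ·S = 182.3228.
(2,2): S=216.4032. Δ = (V_up−V_dn)/(S_up−S_dn) = (0.0000−25.5782)/(294.3084−196.9269) = -0.2627. V = [p*·0.0000 + (1−p*)·25.5782]/1.2 = 7.5787. B = V − Δ·S = 64.4192.
(1,0): S=106.4700. Δ = (V_up−V_dn)/(S_up−S_dn) = (40.2573−87.5081)/(144.7992−96.8877) = -0.9862. V = [p*·40.2573 + (1−p*)·87.5081]/1.2 = 47.5480. B = V − Δ·S = 152.5499.
(1,1): S=159.1200. Δ = (V_up−V_dn)/(S_up−S_dn) = (7.5787−40.2573)/(216.4032−144.7992) = -0.4564. V = [p*·7.5787 + (1−p*)·40.2573]/1.2 = 15.9981. B = V − Δ·S = 88.6171.
(0,0): S=117.0000. Δ = (V_up−V_dn)/(S_up−S_dn) = (15.9981−47.5480)/(159.1200−106.4700) = -0.5992. V = [p*·15.9981 + (1−p*)·47.5480]/1.2 = 22.6799. B = V − Δ·S = 92.7906.
The time-0 hedge costs 22.6799, which is the no-arbitrage price.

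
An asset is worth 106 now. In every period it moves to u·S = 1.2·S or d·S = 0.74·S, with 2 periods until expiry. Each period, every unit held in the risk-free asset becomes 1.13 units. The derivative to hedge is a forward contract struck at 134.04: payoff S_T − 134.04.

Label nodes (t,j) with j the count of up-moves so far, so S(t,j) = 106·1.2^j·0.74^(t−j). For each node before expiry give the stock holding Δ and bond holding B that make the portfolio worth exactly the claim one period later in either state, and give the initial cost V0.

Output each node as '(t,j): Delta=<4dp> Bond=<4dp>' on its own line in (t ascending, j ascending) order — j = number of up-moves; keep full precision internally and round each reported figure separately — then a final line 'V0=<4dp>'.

(0,0): Delta=1.0000 Bond=-104.9730
(1,0): Delta=1.0000 Bond=-118.6195
(1,1): Delta=1.0000 Bond=-118.6195
V0=1.0270

Risk-neutral probability p* = (R−d)/(u−d) = (1.13−0.74)/(1.2−0.74) = 0.8478.
Terminal values V(2,·): V(2,0)=-75.9944, V(2,1)=-39.9120, V(2,2)=18.6000
Node (1,0) S=78.4400: V=(p*·-39.9120+(1−p*)·-75.9944)/1.13=-40.1795; Δ=(-39.9120−-75.9944)/(94.1280−58.0456)=1.0000; B=V−Δ·S=-118.6195
Node (1,1) S=127.2000: V=(p*·18.6000+(1−p*)·-39.9120)/1.13=8.5805; Δ=(18.6000−-39.9120)/(152.6400−94.1280)=1.0000; B=V−Δ·S=-118.6195
Node (0,0) S=106.0000: V=(p*·8.5805+(1−p*)·-40.1795)/1.13=1.0270; Δ=(8.5805−-40.1795)/(127.2000−78.4400)=1.0000; B=V−Δ·S=-104.9730
Self-financing check: at every node Δ·S+B equals the discounted successor values.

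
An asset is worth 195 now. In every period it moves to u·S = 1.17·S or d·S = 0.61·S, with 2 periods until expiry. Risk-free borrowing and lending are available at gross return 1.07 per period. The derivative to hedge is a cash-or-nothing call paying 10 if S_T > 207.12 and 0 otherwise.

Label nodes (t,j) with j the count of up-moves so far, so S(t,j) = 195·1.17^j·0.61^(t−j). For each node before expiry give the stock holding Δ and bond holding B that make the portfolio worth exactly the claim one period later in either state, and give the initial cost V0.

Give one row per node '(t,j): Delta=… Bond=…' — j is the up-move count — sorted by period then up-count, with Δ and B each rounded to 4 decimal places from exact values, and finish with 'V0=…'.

(0,0): Delta=0.0703 Bond=-7.8153
(1,0): Delta=0.0000 Bond=0.0000
(1,1): Delta=0.0783 Bond=-10.1802
V0=5.8935

The replicating-portfolio and risk-neutral prices coincide; use p* = (1.07−0.61)/(1.17−0.61) = 0.8214 for the latter.
At expiry t=2: V(2,0)=0.0000, V(2,1)=0.0000, V(2,2)=10.0000
(1,0): S=118.9500. Δ = (V_up−V_dn)/(S_up−S_dn) = (0.0000−0.0000)/(139.1715−72.5595) = 0.0000. V = [p*·0.0000 + (1−p*)·0.0000]/1.07 = 0.0000. B = V − Δ·S = 0.0000.
(1,1): S=228.1500. Δ = (V_up−V_dn)/(S_up−S_dn) = (10.0000−0.0000)/(266.9355−139.1715) = 0.0783. V = [p*·10.0000 + (1−p*)·0.0000]/1.07 = 7.6769. B = V − Δ·S = -10.1802.
(0,0): S=195.0000. Δ = (V_up−V_dn)/(S_up−S_dn) = (7.6769−0.0000)/(228.1500−118.9500) = 0.0703. V = [p*·7.6769 + (1−p*)·0.0000]/1.07 = 5.8935. B = V − Δ·S = -7.8153.
Root portfolio cost Δ·195+B reproduces V0=5.8935.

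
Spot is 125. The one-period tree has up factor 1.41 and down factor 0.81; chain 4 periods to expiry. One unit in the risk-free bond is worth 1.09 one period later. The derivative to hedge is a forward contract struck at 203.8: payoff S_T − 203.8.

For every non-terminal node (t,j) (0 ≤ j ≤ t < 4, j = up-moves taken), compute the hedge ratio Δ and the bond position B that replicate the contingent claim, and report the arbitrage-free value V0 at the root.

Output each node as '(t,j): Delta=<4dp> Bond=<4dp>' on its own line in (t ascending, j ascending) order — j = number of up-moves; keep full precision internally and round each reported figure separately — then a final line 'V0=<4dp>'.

(0,0): Delta=1.0000 Bond=-144.3771
(1,0): Delta=1.0000 Bond=-157.3710
(1,1): Delta=1.0000 Bond=-157.3710
(2,0): Delta=1.0000 Bond=-171.5344
(2,1): Delta=1.0000 Bond=-171.5344
(2,2): Delta=1.0000 Bond=-171.5344
(3,0): Delta=1.0000 Bond=-186.9725
(3,1): Delta=1.0000 Bond=-186.9725
(3,2): Delta=1.0000 Bond=-186.9725
(3,3): Delta=1.0000 Bond=-186.9725
V0=-19.3771

The replicating-portfolio and risk-neutral prices coincide; use p* = (1.09−0.81)/(1.41−0.81) = 0.4667 for the latter.
Terminal payoffs: V(4,0)=-149.9916, V(4,1)=-110.1335, V(4,2)=-40.7509, V(4,3)=80.0261, V(4,4)=290.2677
(3,0): S=66.4301. Δ = (V_up−V_dn)/(S_up−S_dn) = (-110.1335−-149.9916)/(93.6665−53.8084) = 1.0000. V = [p*·-110.1335 + (1−p*)·-149.9916]/1.09 = -120.5424. B = V − Δ·S = -186.9725.
(3,1): S=115.6376. Δ = (V_up−V_dn)/(S_up−S_dn) = (-40.7509−-110.1335)/(163.0491−93.6665) = 1.0000. V = [p*·-40.7509 + (1−p*)·-110.1335]/1.09 = -71.3349. B = V − Δ·S = -186.9725.
(3,2): S=201.2951. Δ = (V_up−V_dn)/(S_up−S_dn) = (80.0261−-40.7509)/(283.8261−163.0491) = 1.0000. V = [p*·80.0261 + (1−p*)·-40.7509]/1.09 = 14.3226. B = V − Δ·S = -186.9725.
(3,3): S=350.4026. Δ = (V_up−V_dn)/(S_up−S_dn) = (290.2677−80.0261)/(494.0677−283.8261) = 1.0000. V = [p*·290.2677 + (1−p*)·80.0261]/1.09 = 163.4301. B = V − Δ·S = -186.9725.
(2,0): S=82.0125. Δ = (V_up−V_dn)/(S_up−S_dn) = (-71.3349−-120.5424)/(115.6376−66.4301) = 1.0000. V = [p*·-71.3349 + (1−p*)·-120.5424]/1.09 = -89.5219. B = V − Δ·S = -171.5344.
(2,1): S=142.7625. Δ = (V_up−V_dn)/(S_up−S_dn) = (14.3226−-71.3349)/(201.2951−115.6376) = 1.0000. V = [p*·14.3226 + (1−p*)·-71.3349]/1.09 = -28.7719. B = V − Δ·S = -171.5344.
(2,2): S=248.5125. Δ = (V_up−V_dn)/(S_up−S_dn) = (163.4301−14.3226)/(350.4026−201.2951) = 1.0000. V = [p*·163.4301 + (1−p*)·14.3226]/1.09 = 76.9781. B = V − Δ·S = -171.5344.
(1,0): S=101.2500. Δ = (V_up−V_dn)/(S_up−S_dn) = (-28.7719−-89.5219)/(142.7625−82.0125) = 1.0000. V = [p*·-28.7719 + (1−p*)·-89.5219]/1.09 = -56.1210. B = V − Δ·S = -157.3710.
(1,1): S=176.2500. Δ = (V_up−V_dn)/(S_up−S_dn) = (76.9781−-28.7719)/(248.5125−142.7625) = 1.0000. V = [p*·76.9781 + (1−p*)·-28.7719]/1.09 = 18.8790. B = V − Δ·S = -157.3710.
(0,0): S=125.0000. Δ = (V_up−V_dn)/(S_up−S_dn) = (18.8790−-56.1210)/(176.2500−101.2500) = 1.0000. V = [p*·18.8790 + (1−p*)·-56.1210]/1.09 = -19.3771. B = V − Δ·S = -144.3771.
Check: Δ(0,0)·S0 + B(0,0) = -19.3771 = V0.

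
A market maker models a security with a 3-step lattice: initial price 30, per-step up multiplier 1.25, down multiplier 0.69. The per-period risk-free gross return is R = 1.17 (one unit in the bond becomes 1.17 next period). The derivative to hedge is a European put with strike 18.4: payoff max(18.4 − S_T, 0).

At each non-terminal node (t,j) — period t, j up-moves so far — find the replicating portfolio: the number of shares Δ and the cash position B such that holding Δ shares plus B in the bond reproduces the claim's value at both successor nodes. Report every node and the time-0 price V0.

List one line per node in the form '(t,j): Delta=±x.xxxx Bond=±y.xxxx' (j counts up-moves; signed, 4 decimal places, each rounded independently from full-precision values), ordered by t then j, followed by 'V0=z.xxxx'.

(0,0): Delta=-0.0129 Bond=0.4209
(1,0): Delta=-0.1188 Bond=2.6837
(1,1): Delta=-0.0032 Bond=0.1272
(2,0): Delta=-1.0000 Bond=15.7265
(2,1): Delta=-0.0377 Bond=1.0421
(2,2): Delta=0.0000 Bond=0.0000
V0=0.0335

Under the risk-neutral measure, an up-move has probability p* = (R−d)/(u−d) = 0.8571 and values discount at R = 1.17.
Terminal payoffs: V(3,0)=8.5447, V(3,1)=0.5463, V(3,2)=0.0000, V(3,3)=0.0000
  t=2,j=0: stock 14.2830 → up 17.8537 (V=0.5463), down 9.8553 (V=8.5447). Price 1.4435; hedge Δ=-1.0000, bond B=15.7265.
  t=2,j=1: stock 25.8750 → up 32.3437 (V=0.0000), down 17.8537 (V=0.5463). Price 0.0667; hedge Δ=-0.0377, bond B=1.0421.
  t=2,j=2: stock 46.8750 → up 58.5938 (V=0.0000), down 32.3438 (V=0.0000). Price 0.0000; hedge Δ=0.0000, bond B=0.0000.
  t=1,j=0: stock 20.7000 → up 25.8750 (V=0.0667), down 14.2830 (V=1.4435). Price 0.2251; hedge Δ=-0.1188, bond B=2.6837.
  t=1,j=1: stock 37.5000 → up 46.8750 (V=0.0000), down 25.8750 (V=0.0667). Price 0.0081; hedge Δ=-0.0032, bond B=0.1272.
  t=0,j=0: stock 30.0000 → up 37.5000 (V=0.0081), down 20.7000 (V=0.2251). Price 0.0335; hedge Δ=-0.0129, bond B=0.4209.
The time-0 hedge costs 0.0335, which is the no-arbitrage price.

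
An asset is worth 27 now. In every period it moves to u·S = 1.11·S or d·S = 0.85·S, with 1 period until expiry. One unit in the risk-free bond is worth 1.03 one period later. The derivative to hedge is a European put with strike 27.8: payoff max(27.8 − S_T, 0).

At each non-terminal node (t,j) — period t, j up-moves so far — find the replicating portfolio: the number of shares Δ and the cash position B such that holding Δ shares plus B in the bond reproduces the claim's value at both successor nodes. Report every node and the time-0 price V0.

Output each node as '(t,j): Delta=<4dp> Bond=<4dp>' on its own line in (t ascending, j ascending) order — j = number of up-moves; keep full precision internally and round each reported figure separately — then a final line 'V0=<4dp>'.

(0,0): Delta=-0.6909 Bond=20.1027
V0=1.4488

No-arbitrage ⇒ martingale measure with p* = (R−d)/(u−d) = 0.6923.
Payoff layer (t=1): V(1,0)=4.8500, V(1,1)=0.0000
(0,0): S=27.0000. Δ = (V_up−V_dn)/(S_up−S_dn) = (0.0000−4.8500)/(29.9700−22.9500) = -0.6909. V = [p*·0.0000 + (1−p*)·4.8500]/1.03 = 1.4488. B = V − Δ·S = 20.1027.
Self-financing check: at every node Δ·S+B equals the discounted successor values.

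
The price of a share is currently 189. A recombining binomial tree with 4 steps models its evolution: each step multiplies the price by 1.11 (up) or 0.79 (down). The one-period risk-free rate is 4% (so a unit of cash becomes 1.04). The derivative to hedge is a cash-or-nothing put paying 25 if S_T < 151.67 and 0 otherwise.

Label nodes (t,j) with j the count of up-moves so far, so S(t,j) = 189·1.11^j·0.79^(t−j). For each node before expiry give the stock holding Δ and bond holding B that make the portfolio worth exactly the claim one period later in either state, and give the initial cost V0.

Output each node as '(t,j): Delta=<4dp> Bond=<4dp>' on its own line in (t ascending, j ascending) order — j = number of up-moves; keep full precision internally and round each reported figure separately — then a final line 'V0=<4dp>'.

(0,0): Delta=-0.1472 Bond=32.3117
(1,0): Delta=-0.2953 Bond=55.7135
(1,1): Delta=-0.1177 Bond=27.4135
(2,0): Delta=0.0000 Bond=23.1139
(2,1): Delta=-0.3541 Bond=67.6939
(2,2): Delta=-0.0706 Bond=17.5386
(3,0): Delta=0.0000 Bond=24.0385
(3,1): Delta=0.0000 Bond=24.0385
(3,2): Delta=-0.4247 Bond=83.3834
(3,3): Delta=0.0000 Bond=0.0000
V0=4.4928

No-arbitrage ⇒ martingale measure with p* = (R−d)/(u−d) = 0.7812.
Payoff layer (t=4): V(4,0)=25.0000, V(4,1)=25.0000, V(4,2)=25.0000, V(4,3)=0.0000, V(4,4)=0.0000
  t=3,j=0: stock 93.1844 → up 103.4347 (V=25.0000), down 73.6157 (V=25.0000). Price 24.0385; hedge Δ=0.0000, bond B=24.0385.
  t=3,j=1: stock 130.9299 → up 145.3322 (V=25.0000), down 103.4347 (V=25.0000). Price 24.0385; hedge Δ=0.0000, bond B=24.0385.
  t=3,j=2: stock 183.9649 → up 204.2010 (V=0.0000), down 145.3322 (V=25.0000). Price 5.2584; hedge Δ=-0.4247, bond B=83.3834.
  t=3,j=3: stock 258.4823 → up 286.9153 (V=0.0000), down 204.2010 (V=0.0000). Price 0.0000; hedge Δ=0.0000, bond B=0.0000.
  t=2,j=0: stock 117.9549 → up 130.9299 (V=24.0385), down 93.1844 (V=24.0385). Price 23.1139; hedge Δ=0.0000, bond B=23.1139.
  t=2,j=1: stock 165.7341 → up 183.9649 (V=5.2584), down 130.9299 (V=24.0385). Price 9.0063; hedge Δ=-0.3541, bond B=67.6939.
  t=2,j=2: stock 232.8669 → up 258.4823 (V=0.0000), down 183.9649 (V=5.2584). Price 1.1060; hedge Δ=-0.0706, bond B=17.5386.
  t=1,j=0: stock 149.3100 → up 165.7341 (V=9.0063), down 117.9549 (V=23.1139). Price 11.6272; hedge Δ=-0.2953, bond B=55.7135.
  t=1,j=1: stock 209.7900 → up 232.8669 (V=1.1060), down 165.7341 (V=9.0063). Price 2.7252; hedge Δ=-0.1177, bond B=27.4135.
  t=0,j=0: stock 189.0000 → up 209.7900 (V=2.7252), down 149.3100 (V=11.6272). Price 4.4928; hedge Δ=-0.1472, bond B=32.3117.
Self-financing check: at every node Δ·S+B equals the discounted successor values.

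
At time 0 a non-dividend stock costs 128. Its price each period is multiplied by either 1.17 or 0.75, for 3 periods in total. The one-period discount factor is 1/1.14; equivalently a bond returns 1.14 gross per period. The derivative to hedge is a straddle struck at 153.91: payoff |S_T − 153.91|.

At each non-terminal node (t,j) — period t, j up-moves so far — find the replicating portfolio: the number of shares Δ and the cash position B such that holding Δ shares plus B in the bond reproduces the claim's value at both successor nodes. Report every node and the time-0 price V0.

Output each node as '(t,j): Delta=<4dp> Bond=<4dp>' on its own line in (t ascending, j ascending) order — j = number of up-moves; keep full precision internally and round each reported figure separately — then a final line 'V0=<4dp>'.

(0,0): Delta=0.2612 Bond=-2.3211
(1,0): Delta=-1.0000 Bond=118.4287
(1,1): Delta=0.3234 Bond=-11.9595
(2,0): Delta=-1.0000 Bond=135.0088
(2,1): Delta=-1.0000 Bond=135.0088
(2,2): Delta=0.3886 Bond=-25.0679
V0=31.1120

No-arbitrage ⇒ martingale measure with p* = (R−d)/(u−d) = 0.9286.
At expiry t=3: V(3,0)=99.9100, V(3,1)=69.6700, V(3,2)=22.4956, V(3,3)=51.0965
  t=2,j=0: stock 72.0000 → up 84.2400 (V=69.6700), down 54.0000 (V=99.9100). Price 63.0088; hedge Δ=-1.0000, bond B=135.0088.
  t=2,j=1: stock 112.3200 → up 131.4144 (V=22.4956), down 84.2400 (V=69.6700). Price 22.6888; hedge Δ=-1.0000, bond B=135.0088.
  t=2,j=2: stock 175.2192 → up 205.0065 (V=51.0965), down 131.4144 (V=22.4956). Price 43.0294; hedge Δ=0.3886, bond B=-25.0679.
  t=1,j=0: stock 96.0000 → up 112.3200 (V=22.6888), down 72.0000 (V=63.0088). Price 22.4287; hedge Δ=-1.0000, bond B=118.4287.
  t=1,j=1: stock 149.7600 → up 175.2192 (V=43.0294), down 112.3200 (V=22.6888). Price 36.4706; hedge Δ=0.3234, bond B=-11.9595.
  t=0,j=0: stock 128.0000 → up 149.7600 (V=36.4706), down 96.0000 (V=22.4287). Price 31.1120; hedge Δ=0.2612, bond B=-2.3211.
Self-financing check: at every node Δ·S+B equals the discounted successor values.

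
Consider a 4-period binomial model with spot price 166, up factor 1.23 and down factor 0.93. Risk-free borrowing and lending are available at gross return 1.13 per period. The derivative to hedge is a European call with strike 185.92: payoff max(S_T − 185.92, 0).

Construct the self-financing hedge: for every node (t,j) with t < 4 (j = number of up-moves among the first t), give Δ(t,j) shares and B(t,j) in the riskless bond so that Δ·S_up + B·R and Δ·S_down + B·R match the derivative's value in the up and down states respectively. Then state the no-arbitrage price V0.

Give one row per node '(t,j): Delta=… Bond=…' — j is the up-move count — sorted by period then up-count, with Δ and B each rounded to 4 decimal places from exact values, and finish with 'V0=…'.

(0,0): Delta=0.9123 Bond=-97.6866
(1,0): Delta=0.7618 Bond=-87.1475
(1,1): Delta=0.9692 Bond=-122.0050
(2,0): Delta=0.4286 Bond=-50.6465
(2,1): Delta=0.8877 Bond=-122.3917
(2,2): Delta=1.0000 Bond=-145.6026
(3,0): Delta=0.0000 Bond=0.0000
(3,1): Delta=0.5907 Bond=-85.8458
(3,2): Delta=1.0000 Bond=-164.5310
(3,3): Delta=1.0000 Bond=-164.5310
V0=53.7529

Since d<R<u, set p* = (R−d)/(u−d) = 0.6667; price each node as the discounted p*-expectation of its children.
Terminal payoffs: V(4,0)=0.0000, V(4,1)=0.0000, V(4,2)=31.2922, V(4,3)=101.3606, V(4,4)=194.0318
  t=3,j=0: stock 133.5233 → up 164.2336 (V=0.0000), down 124.1766 (V=0.0000). Price 0.0000; hedge Δ=0.0000, bond B=0.0000.
  t=3,j=1: stock 176.5953 → up 217.2122 (V=31.2922), down 164.2336 (V=0.0000). Price 18.4615; hedge Δ=0.5907, bond B=-85.8458.
  t=3,j=2: stock 233.5615 → up 287.2806 (V=101.3606), down 217.2122 (V=31.2922). Price 69.0305; hedge Δ=1.0000, bond B=-164.5310.
  t=3,j=3: stock 308.9039 → up 379.9518 (V=194.0318), down 287.2806 (V=101.3606). Price 144.3729; hedge Δ=1.0000, bond B=-164.5310.
  t=2,j=0: stock 143.5734 → up 176.5953 (V=18.4615), down 133.5233 (V=0.0000). Price 10.8917; hedge Δ=0.4286, bond B=-50.6465.
  t=2,j=1: stock 189.8874 → up 233.5615 (V=69.0305), down 176.5953 (V=18.4615). Price 46.1718; hedge Δ=0.8877, bond B=-122.3917.
  t=2,j=2: stock 251.1414 → up 308.9039 (V=144.3729), down 233.5615 (V=69.0305). Price 105.5388; hedge Δ=1.0000, bond B=-145.6026.
  t=1,j=0: stock 154.3800 → up 189.8874 (V=46.1718), down 143.5734 (V=10.8917). Price 30.4529; hedge Δ=0.7618, bond B=-87.1475.
  t=1,j=1: stock 204.1800 → up 251.1414 (V=105.5388), down 189.8874 (V=46.1718). Price 75.8848; hedge Δ=0.9692, bond B=-122.0050.
  t=0,j=0: stock 166.0000 → up 204.1800 (V=75.8848), down 154.3800 (V=30.4529). Price 53.7529; hedge Δ=0.9123, bond B=-97.6866.
Root portfolio cost Δ·166+B reproduces V0=53.7529.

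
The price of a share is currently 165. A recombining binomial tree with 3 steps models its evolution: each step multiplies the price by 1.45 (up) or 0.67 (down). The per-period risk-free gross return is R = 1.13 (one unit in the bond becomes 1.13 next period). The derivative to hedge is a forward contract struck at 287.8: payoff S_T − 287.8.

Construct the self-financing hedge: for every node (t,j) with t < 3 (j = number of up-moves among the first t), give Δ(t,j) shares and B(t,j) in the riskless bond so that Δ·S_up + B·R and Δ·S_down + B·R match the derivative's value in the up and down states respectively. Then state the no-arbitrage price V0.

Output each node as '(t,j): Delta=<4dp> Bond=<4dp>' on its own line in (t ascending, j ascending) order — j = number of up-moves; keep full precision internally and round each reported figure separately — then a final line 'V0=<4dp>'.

Risk-neutral probability p* = (R−d)/(u−d) = (1.13−0.67)/(1.45−0.67) = 0.5897.
Payoff layer (t=3): V(3,0)=-238.1741, V(3,1)=-180.4007, V(3,2)=-55.3686, V(3,3)=215.2231
(2,0): S=74.0685. Δ = (V_up−V_dn)/(S_up−S_dn) = (-180.4007−-238.1741)/(107.3993−49.6259) = 1.0000. V = [p*·-180.4007 + (1−p*)·-238.1741]/1.13 = -180.6218. B = V − Δ·S = -254.6903.
(2,1): S=160.2975. Δ = (V_up−V_dn)/(S_up−S_dn) = (-55.3686−-180.4007)/(232.4314−107.3993) = 1.0000. V = [p*·-55.3686 + (1−p*)·-180.4007]/1.13 = -94.3928. B = V − Δ·S = -254.6903.
(2,2): S=346.9125. Δ = (V_up−V_dn)/(S_up−S_dn) = (215.2231−-55.3686)/(503.0231−232.4314) = 1.0000. V = [p*·215.2231 + (1−p*)·-55.3686]/1.13 = 92.2222. B = V − Δ·S = -254.6903.
(1,0): S=110.5500. Δ = (V_up−V_dn)/(S_up−S_dn) = (-94.3928−-180.6218)/(160.2975−74.0685) = 1.0000. V = [p*·-94.3928 + (1−p*)·-180.6218]/1.13 = -114.8396. B = V − Δ·S = -225.3896.
(1,1): S=239.2500. Δ = (V_up−V_dn)/(S_up−S_dn) = (92.2222−-94.3928)/(346.9125−160.2975) = 1.0000. V = [p*·92.2222 + (1−p*)·-94.3928]/1.13 = 13.8604. B = V − Δ·S = -225.3896.
(0,0): S=165.0000. Δ = (V_up−V_dn)/(S_up−S_dn) = (13.8604−-114.8396)/(239.2500−110.5500) = 1.0000. V = [p*·13.8604 + (1−p*)·-114.8396]/1.13 = -34.4598. B = V − Δ·S = -199.4598.
Check: Δ(0,0)·S0 + B(0,0) = -34.4598 = V0.

(0,0): Delta=1.0000 Bond=-199.4598
(1,0): Delta=1.0000 Bond=-225.3896
(1,1): Delta=1.0000 Bond=-225.3896
(2,0): Delta=1.0000 Bond=-254.6903
(2,1): Delta=1.0000 Bond=-254.6903
(2,2): Delta=1.0000 Bond=-254.6903
V0=-34.4598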